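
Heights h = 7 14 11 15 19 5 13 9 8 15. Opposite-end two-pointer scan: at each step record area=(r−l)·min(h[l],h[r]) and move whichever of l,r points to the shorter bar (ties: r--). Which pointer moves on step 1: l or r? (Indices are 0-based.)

l

[0,9] min(7,15)*9=63 best=63 * → l++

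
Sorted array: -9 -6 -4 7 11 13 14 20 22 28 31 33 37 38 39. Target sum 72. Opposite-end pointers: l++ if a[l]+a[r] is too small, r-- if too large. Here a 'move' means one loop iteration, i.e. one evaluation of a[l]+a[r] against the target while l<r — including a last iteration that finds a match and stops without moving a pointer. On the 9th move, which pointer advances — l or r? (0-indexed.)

l

[0,14] -9+39=30 <72 → l++
[1,14] -6+39=33 <72 → l++
[2,14] -4+39=35 <72 → l++
[3,14] 7+39=46 <72 → l++
[4,14] 11+39=50 <72 → l++
[5,14] 13+39=52 <72 → l++
[6,14] 14+39=53 <72 → l++
[7,14] 20+39=59 <72 → l++
[8,14] 22+39=61 <72 → l++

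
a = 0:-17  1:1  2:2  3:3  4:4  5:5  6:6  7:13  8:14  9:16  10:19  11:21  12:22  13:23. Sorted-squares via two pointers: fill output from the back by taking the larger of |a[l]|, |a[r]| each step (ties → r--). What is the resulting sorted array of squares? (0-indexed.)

[1, 4, 9, 16, 25, 36, 169, 196, 256, 289, 361, 441, 484, 529]

[0,13] |-17|<=|23| out[13]=529 → r--
[0,12] |-17|<=|22| out[12]=484 → r--
[0,11] |-17|<=|21| out[11]=441 → r--
[0,10] |-17|<=|19| out[10]=361 → r--
[0,9] |-17|>|16| out[9]=289 → l++
[1,9] |1|<=|16| out[8]=256 → r--
[1,8] |1|<=|14| out[7]=196 → r--
[1,7] |1|<=|13| out[6]=169 → r--
[1,6] |1|<=|6| out[5]=36 → r--
[1,5] |1|<=|5| out[4]=25 → r--
[1,4] |1|<=|4| out[3]=16 → r--
[1,3] |1|<=|3| out[2]=9 → r--
[1,2] |1|<=|2| out[1]=4 → r--
[1,1] |1|<=|1| out[0]=1 → r--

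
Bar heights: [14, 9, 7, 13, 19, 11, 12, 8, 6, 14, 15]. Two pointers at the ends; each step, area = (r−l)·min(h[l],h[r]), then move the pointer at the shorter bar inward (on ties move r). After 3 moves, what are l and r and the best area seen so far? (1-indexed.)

l=4, r=11, best area=140

l=1 r=11: min(14,15)*10=140 best=140 *, l++
l=2 r=11: min(9,15)*9=81 best=140, l++
l=3 r=11: min(7,15)*8=56 best=140, l++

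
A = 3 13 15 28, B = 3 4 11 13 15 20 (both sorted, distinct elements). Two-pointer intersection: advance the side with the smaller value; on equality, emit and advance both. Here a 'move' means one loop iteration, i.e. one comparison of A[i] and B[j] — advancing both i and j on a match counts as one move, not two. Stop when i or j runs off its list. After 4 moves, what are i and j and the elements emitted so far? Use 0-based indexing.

i=2, j=4, emitted=[3, 13]

[i=0,j=0] 3==3 emit → i++,j++
[i=1,j=1] 13>4 → j++
[i=1,j=2] 13>11 → j++
[i=1,j=3] 13==13 emit → i++,j++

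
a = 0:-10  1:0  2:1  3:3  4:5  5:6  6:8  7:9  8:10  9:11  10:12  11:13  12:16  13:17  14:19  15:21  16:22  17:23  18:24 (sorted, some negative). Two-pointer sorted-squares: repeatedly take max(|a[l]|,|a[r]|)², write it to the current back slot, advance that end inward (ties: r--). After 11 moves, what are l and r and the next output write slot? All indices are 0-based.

[0,18] |-10|<=|24| out[18]=576 → r--
[0,17] |-10|<=|23| out[17]=529 → r--
[0,16] |-10|<=|22| out[16]=484 → r--
[0,15] |-10|<=|21| out[15]=441 → r--
[0,14] |-10|<=|19| out[14]=361 → r--
[0,13] |-10|<=|17| out[13]=289 → r--
[0,12] |-10|<=|16| out[12]=256 → r--
[0,11] |-10|<=|13| out[11]=169 → r--
[0,10] |-10|<=|12| out[10]=144 → r--
[0,9] |-10|<=|11| out[9]=121 → r--
[0,8] |-10|<=|10| out[8]=100 → r--

l=0, r=7, next write slot=7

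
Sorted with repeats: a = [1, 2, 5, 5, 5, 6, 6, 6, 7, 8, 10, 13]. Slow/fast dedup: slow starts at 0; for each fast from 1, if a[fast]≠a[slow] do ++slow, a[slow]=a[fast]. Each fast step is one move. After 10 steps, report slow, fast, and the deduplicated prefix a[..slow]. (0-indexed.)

slow=6, fast=11, prefix=[1, 2, 5, 6, 7, 8, 10]

(s=0,f=1) a[fast]=2≠a[slow]=1 write a[1]=2 → slow++,fast++
(s=1,f=2) a[fast]=5≠a[slow]=2 write a[2]=5 → slow++,fast++
(s=2,f=3) a[fast]=5=a[slow] dup → fast++
(s=2,f=4) a[fast]=5=a[slow] dup → fast++
(s=2,f=5) a[fast]=6≠a[slow]=5 write a[3]=6 → slow++,fast++
(s=3,f=6) a[fast]=6=a[slow] dup → fast++
(s=3,f=7) a[fast]=6=a[slow] dup → fast++
(s=3,f=8) a[fast]=7≠a[slow]=6 write a[4]=7 → slow++,fast++
(s=4,f=9) a[fast]=8≠a[slow]=7 write a[5]=8 → slow++,fast++
(s=5,f=10) a[fast]=10≠a[slow]=8 write a[6]=10 → slow++,fast++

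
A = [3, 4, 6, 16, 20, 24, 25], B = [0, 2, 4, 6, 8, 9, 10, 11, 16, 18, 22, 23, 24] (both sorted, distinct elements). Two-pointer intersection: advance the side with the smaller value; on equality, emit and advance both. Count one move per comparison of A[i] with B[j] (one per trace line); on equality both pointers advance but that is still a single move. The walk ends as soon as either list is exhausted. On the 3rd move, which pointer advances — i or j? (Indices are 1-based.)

i

[i=1,j=1] 3>0 → j++
[i=1,j=2] 3>2 → j++
[i=1,j=3] 3<4 → i++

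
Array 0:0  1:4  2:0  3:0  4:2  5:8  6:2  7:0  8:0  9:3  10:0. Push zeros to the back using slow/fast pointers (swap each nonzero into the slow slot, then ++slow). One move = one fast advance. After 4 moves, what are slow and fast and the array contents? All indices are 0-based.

slow=0 fast=0: a[fast]=0, fast++
slow=0 fast=1: a[fast]=4≠0 swap→a[0]=4, slow++,fast++
slow=1 fast=2: a[fast]=0, fast++
slow=1 fast=3: a[fast]=0, fast++

slow=1, fast=4, a=[4, 0, 0, 0, 2, 8, 2, 0, 0, 3, 0]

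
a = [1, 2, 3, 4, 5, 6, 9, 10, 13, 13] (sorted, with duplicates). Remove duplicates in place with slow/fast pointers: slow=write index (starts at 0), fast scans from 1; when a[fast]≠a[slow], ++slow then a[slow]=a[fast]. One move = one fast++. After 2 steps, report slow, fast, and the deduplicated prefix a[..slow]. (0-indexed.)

slow=2, fast=3, prefix=[1, 2, 3]

(s=0,f=1) a[fast]=2≠a[slow]=1 write a[1]=2 → slow++,fast++
(s=1,f=2) a[fast]=3≠a[slow]=2 write a[2]=3 → slow++,fast++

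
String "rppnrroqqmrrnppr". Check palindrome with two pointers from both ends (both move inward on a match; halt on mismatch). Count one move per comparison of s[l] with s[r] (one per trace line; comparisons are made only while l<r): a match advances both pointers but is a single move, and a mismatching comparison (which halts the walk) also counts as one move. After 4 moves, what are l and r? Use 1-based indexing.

l=1 r=16: 'r'=='r', l++,r--
l=2 r=15: 'p'=='p', l++,r--
l=3 r=14: 'p'=='p', l++,r--
l=4 r=13: 'n'=='n', l++,r--

l=5, r=12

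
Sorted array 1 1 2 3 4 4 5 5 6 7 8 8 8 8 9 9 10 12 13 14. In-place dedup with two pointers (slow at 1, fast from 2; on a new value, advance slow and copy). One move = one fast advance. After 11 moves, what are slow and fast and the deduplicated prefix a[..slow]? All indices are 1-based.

slow=8, fast=13, prefix=[1, 2, 3, 4, 5, 6, 7, 8]

(s=1,f=2) a[fast]=1=a[slow] dup → fast++
(s=1,f=3) a[fast]=2≠a[slow]=1 write a[2]=2 → slow++,fast++
(s=2,f=4) a[fast]=3≠a[slow]=2 write a[3]=3 → slow++,fast++
(s=3,f=5) a[fast]=4≠a[slow]=3 write a[4]=4 → slow++,fast++
(s=4,f=6) a[fast]=4=a[slow] dup → fast++
(s=4,f=7) a[fast]=5≠a[slow]=4 write a[5]=5 → slow++,fast++
(s=5,f=8) a[fast]=5=a[slow] dup → fast++
(s=5,f=9) a[fast]=6≠a[slow]=5 write a[6]=6 → slow++,fast++
(s=6,f=10) a[fast]=7≠a[slow]=6 write a[7]=7 → slow++,fast++
(s=7,f=11) a[fast]=8≠a[slow]=7 write a[8]=8 → slow++,fast++
(s=8,f=12) a[fast]=8=a[slow] dup → fast++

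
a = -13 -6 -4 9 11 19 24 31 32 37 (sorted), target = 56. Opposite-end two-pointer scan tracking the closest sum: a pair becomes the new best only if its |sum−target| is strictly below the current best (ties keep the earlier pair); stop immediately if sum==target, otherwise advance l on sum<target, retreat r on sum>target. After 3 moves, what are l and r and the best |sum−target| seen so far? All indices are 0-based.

l=3, r=9, best |Δ|=23

l=0 r=9: -13+37=24 d=32 *, l++
l=1 r=9: -6+37=31 d=25 *, l++
l=2 r=9: -4+37=33 d=23 *, l++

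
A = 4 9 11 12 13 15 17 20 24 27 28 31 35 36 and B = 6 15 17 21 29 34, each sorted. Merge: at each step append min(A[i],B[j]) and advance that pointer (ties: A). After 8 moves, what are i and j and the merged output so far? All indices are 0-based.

i=6, j=2, merged so far=[4, 6, 9, 11, 12, 13, 15, 15]

i=0 j=0: A[i]=4<=B[j]=6 take 4, i++
i=1 j=0: A[i]=9>B[j]=6 take 6, j++
i=1 j=1: A[i]=9<=B[j]=15 take 9, i++
i=2 j=1: A[i]=11<=B[j]=15 take 11, i++
i=3 j=1: A[i]=12<=B[j]=15 take 12, i++
i=4 j=1: A[i]=13<=B[j]=15 take 13, i++
i=5 j=1: A[i]=15<=B[j]=15 take 15, i++
i=6 j=1: A[i]=17>B[j]=15 take 15, j++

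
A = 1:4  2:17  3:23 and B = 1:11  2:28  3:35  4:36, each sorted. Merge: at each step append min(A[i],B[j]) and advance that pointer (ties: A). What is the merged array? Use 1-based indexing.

[4, 11, 17, 23, 28, 35, 36]

[i=1,j=1] A[i]=4<=B[j]=11 take 4 → i++
[i=2,j=1] A[i]=17>B[j]=11 take 11 → j++
[i=2,j=2] A[i]=17<=B[j]=28 take 17 → i++
[i=3,j=2] A[i]=23<=B[j]=28 take 23 → i++
[i=4,j=2] A done, take B[j]=28 → j++
[i=4,j=3] A done, take B[j]=35 → j++
[i=4,j=4] A done, take B[j]=36 → j++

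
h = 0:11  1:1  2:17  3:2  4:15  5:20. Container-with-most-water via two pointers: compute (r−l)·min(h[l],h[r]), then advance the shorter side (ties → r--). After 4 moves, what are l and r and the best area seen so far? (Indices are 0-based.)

l=4, r=5, best area=55

[0,5] min(11,20)*5=55 best=55 * → l++
[1,5] min(1,20)*4=4 best=55 → l++
[2,5] min(17,20)*3=51 best=55 → l++
[3,5] min(2,20)*2=4 best=55 → l++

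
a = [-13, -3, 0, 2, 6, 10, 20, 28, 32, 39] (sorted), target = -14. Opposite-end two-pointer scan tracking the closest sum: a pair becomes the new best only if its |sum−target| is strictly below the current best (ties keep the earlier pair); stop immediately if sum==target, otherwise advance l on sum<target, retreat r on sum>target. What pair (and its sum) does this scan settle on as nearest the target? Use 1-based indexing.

pair (-13, 0) with sum -13 (|Δ|=1)

[1,10] -13+39=26 d=40 * → r--
[1,9] -13+32=19 d=33 * → r--
[1,8] -13+28=15 d=29 * → r--
[1,7] -13+20=7 d=21 * → r--
[1,6] -13+10=-3 d=11 * → r--
[1,5] -13+6=-7 d=7 * → r--
[1,4] -13+2=-11 d=3 * → r--
[1,3] -13+0=-13 d=1 * → r--
[1,2] -13+-3=-16 d=2 → l++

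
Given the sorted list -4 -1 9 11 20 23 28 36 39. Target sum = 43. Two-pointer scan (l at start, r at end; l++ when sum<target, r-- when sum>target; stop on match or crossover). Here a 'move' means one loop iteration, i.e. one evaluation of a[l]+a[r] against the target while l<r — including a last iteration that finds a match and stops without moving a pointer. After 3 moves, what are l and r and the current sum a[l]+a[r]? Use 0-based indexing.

l=2, r=7, sum=45

[0,8] -4+39=35 <43 → l++
[1,8] -1+39=38 <43 → l++
[2,8] 9+39=48 >43 → r--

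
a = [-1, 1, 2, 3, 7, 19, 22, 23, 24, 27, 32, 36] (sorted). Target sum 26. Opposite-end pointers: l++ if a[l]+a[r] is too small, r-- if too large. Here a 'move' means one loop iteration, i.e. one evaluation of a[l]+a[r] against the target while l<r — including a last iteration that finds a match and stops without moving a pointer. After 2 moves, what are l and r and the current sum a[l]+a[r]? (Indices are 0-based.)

l=0, r=9, sum=26

l=0 r=11: -1+36=35 >26, r--
l=0 r=10: -1+32=31 >26, r--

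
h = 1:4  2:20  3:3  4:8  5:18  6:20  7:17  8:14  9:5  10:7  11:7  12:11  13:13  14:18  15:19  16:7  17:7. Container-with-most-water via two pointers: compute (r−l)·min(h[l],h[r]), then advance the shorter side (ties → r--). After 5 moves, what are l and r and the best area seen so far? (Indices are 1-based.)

l=2, r=13, best area=247

l=1 r=17: min(4,7)*16=64 best=64 *, l++
l=2 r=17: min(20,7)*15=105 best=105 *, r--
l=2 r=16: min(20,7)*14=98 best=105, r--
l=2 r=15: min(20,19)*13=247 best=247 *, r--
l=2 r=14: min(20,18)*12=216 best=247, r--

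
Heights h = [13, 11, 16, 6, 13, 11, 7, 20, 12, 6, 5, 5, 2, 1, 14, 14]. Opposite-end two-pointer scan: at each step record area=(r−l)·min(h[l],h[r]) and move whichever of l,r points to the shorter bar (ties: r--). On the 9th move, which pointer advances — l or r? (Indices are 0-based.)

[0,15] min(13,14)*15=195 best=195 * → l++
[1,15] min(11,14)*14=154 best=195 → l++
[2,15] min(16,14)*13=182 best=195 → r--
[2,14] min(16,14)*12=168 best=195 → r--
[2,13] min(16,1)*11=11 best=195 → r--
[2,12] min(16,2)*10=20 best=195 → r--
[2,11] min(16,5)*9=45 best=195 → r--
[2,10] min(16,5)*8=40 best=195 → r--
[2,9] min(16,6)*7=42 best=195 → r--

r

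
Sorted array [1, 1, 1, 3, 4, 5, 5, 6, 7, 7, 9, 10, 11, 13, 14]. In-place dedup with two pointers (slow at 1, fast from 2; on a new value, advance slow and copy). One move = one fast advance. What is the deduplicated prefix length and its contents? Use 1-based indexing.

length 11; prefix = [1, 3, 4, 5, 6, 7, 9, 10, 11, 13, 14]

slow=1 fast=2: a[fast]=1=a[slow] dup, fast++
slow=1 fast=3: a[fast]=1=a[slow] dup, fast++
slow=1 fast=4: a[fast]=3≠a[slow]=1 write a[2]=3, slow++,fast++
slow=2 fast=5: a[fast]=4≠a[slow]=3 write a[3]=4, slow++,fast++
slow=3 fast=6: a[fast]=5≠a[slow]=4 write a[4]=5, slow++,fast++
slow=4 fast=7: a[fast]=5=a[slow] dup, fast++
slow=4 fast=8: a[fast]=6≠a[slow]=5 write a[5]=6, slow++,fast++
slow=5 fast=9: a[fast]=7≠a[slow]=6 write a[6]=7, slow++,fast++
slow=6 fast=10: a[fast]=7=a[slow] dup, fast++
slow=6 fast=11: a[fast]=9≠a[slow]=7 write a[7]=9, slow++,fast++
slow=7 fast=12: a[fast]=10≠a[slow]=9 write a[8]=10, slow++,fast++
slow=8 fast=13: a[fast]=11≠a[slow]=10 write a[9]=11, slow++,fast++
slow=9 fast=14: a[fast]=13≠a[slow]=11 write a[10]=13, slow++,fast++
slow=10 fast=15: a[fast]=14≠a[slow]=13 write a[11]=14, slow++,fast++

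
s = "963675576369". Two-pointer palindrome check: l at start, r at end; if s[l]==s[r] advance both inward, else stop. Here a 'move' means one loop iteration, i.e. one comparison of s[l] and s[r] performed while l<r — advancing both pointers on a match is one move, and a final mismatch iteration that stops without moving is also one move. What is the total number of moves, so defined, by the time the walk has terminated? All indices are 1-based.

6 moves

l=1 r=12: '9'=='9', l++,r--
l=2 r=11: '6'=='6', l++,r--
l=3 r=10: '3'=='3', l++,r--
l=4 r=9: '6'=='6', l++,r--
l=5 r=8: '7'=='7', l++,r--
l=6 r=7: '5'=='5', l++,r--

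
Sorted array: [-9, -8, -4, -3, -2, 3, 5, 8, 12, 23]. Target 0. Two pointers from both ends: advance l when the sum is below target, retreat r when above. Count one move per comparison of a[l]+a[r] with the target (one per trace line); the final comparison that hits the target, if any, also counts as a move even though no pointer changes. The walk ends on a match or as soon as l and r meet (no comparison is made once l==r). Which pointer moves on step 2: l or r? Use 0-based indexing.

r

l=0 r=9: -9+23=14 >0, r--
l=0 r=8: -9+12=3 >0, r--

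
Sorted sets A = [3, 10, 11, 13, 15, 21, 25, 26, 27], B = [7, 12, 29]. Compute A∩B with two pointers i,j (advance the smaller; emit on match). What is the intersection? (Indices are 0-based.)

intersection = []

i=0 j=0: 3<7, i++
i=1 j=0: 10>7, j++
i=1 j=1: 10<12, i++
i=2 j=1: 11<12, i++
i=3 j=1: 13>12, j++
i=3 j=2: 13<29, i++
i=4 j=2: 15<29, i++
i=5 j=2: 21<29, i++
i=6 j=2: 25<29, i++
i=7 j=2: 26<29, i++
i=8 j=2: 27<29, i++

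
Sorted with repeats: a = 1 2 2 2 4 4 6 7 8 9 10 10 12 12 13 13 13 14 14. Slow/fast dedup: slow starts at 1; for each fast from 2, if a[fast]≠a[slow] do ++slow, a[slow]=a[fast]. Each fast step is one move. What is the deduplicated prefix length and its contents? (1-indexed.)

slow=1 fast=2: a[fast]=2≠a[slow]=1 write a[2]=2, slow++,fast++
slow=2 fast=3: a[fast]=2=a[slow] dup, fast++
slow=2 fast=4: a[fast]=2=a[slow] dup, fast++
slow=2 fast=5: a[fast]=4≠a[slow]=2 write a[3]=4, slow++,fast++
slow=3 fast=6: a[fast]=4=a[slow] dup, fast++
slow=3 fast=7: a[fast]=6≠a[slow]=4 write a[4]=6, slow++,fast++
slow=4 fast=8: a[fast]=7≠a[slow]=6 write a[5]=7, slow++,fast++
slow=5 fast=9: a[fast]=8≠a[slow]=7 write a[6]=8, slow++,fast++
slow=6 fast=10: a[fast]=9≠a[slow]=8 write a[7]=9, slow++,fast++
slow=7 fast=11: a[fast]=10≠a[slow]=9 write a[8]=10, slow++,fast++
slow=8 fast=12: a[fast]=10=a[slow] dup, fast++
slow=8 fast=13: a[fast]=12≠a[slow]=10 write a[9]=12, slow++,fast++
slow=9 fast=14: a[fast]=12=a[slow] dup, fast++
slow=9 fast=15: a[fast]=13≠a[slow]=12 write a[10]=13, slow++,fast++
slow=10 fast=16: a[fast]=13=a[slow] dup, fast++
slow=10 fast=17: a[fast]=13=a[slow] dup, fast++
slow=10 fast=18: a[fast]=14≠a[slow]=13 write a[11]=14, slow++,fast++
slow=11 fast=19: a[fast]=14=a[slow] dup, fast++

length 11; prefix = [1, 2, 4, 6, 7, 8, 9, 10, 12, 13, 14]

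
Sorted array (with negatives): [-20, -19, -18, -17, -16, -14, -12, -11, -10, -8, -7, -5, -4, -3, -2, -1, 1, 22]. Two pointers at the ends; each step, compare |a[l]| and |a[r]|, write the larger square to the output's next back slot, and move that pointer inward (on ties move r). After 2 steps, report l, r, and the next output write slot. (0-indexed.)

l=1, r=16, next write slot=15

l=0 r=17: |-20|<=|22| out[17]=484, r--
l=0 r=16: |-20|>|1| out[16]=400, l++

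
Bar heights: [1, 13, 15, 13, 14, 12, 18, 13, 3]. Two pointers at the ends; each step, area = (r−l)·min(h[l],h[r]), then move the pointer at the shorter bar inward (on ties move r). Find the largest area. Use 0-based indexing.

max area = 78

l=0 r=8: min(1,3)*8=8 best=8 *, l++
l=1 r=8: min(13,3)*7=21 best=21 *, r--
l=1 r=7: min(13,13)*6=78 best=78 *, r--
l=1 r=6: min(13,18)*5=65 best=78, l++
l=2 r=6: min(15,18)*4=60 best=78, l++
l=3 r=6: min(13,18)*3=39 best=78, l++
l=4 r=6: min(14,18)*2=28 best=78, l++
l=5 r=6: min(12,18)*1=12 best=78, l++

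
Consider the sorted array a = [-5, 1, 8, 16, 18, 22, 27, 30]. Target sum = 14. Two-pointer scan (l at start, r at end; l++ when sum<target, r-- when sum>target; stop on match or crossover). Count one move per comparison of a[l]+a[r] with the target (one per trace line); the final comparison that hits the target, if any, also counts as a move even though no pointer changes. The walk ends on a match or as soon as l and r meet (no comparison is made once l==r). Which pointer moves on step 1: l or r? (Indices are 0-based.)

[0,7] -5+30=25 >14 → r--

r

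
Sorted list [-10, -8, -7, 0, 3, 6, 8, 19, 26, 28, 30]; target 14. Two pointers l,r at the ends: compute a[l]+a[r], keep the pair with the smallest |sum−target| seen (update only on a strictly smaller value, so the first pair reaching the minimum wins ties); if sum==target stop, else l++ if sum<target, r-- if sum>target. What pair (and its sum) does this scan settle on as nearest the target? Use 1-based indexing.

pair (6, 8) with sum 14 (|Δ|=0)

l=1 r=11: -10+30=20 d=6 *, r--
l=1 r=10: -10+28=18 d=4 *, r--
l=1 r=9: -10+26=16 d=2 *, r--
l=1 r=8: -10+19=9 d=5, l++
l=2 r=8: -8+19=11 d=3, l++
l=3 r=8: -7+19=12 d=2, l++
l=4 r=8: 0+19=19 d=5, r--
l=4 r=7: 0+8=8 d=6, l++
l=5 r=7: 3+8=11 d=3, l++
l=6 r=7: 6+8=14 d=0 *, stop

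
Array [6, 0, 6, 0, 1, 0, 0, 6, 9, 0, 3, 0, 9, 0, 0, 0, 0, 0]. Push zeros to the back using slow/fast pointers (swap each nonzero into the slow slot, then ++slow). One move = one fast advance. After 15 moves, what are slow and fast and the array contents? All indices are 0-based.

slow=7, fast=15, a=[6, 6, 1, 6, 9, 3, 9, 0, 0, 0, 0, 0, 0, 0, 0, 0, 0, 0]

slow=0 fast=0: a[fast]=6≠0 swap→a[0]=6, slow++,fast++
slow=1 fast=1: a[fast]=0, fast++
slow=1 fast=2: a[fast]=6≠0 swap→a[1]=6, slow++,fast++
slow=2 fast=3: a[fast]=0, fast++
slow=2 fast=4: a[fast]=1≠0 swap→a[2]=1, slow++,fast++
slow=3 fast=5: a[fast]=0, fast++
slow=3 fast=6: a[fast]=0, fast++
slow=3 fast=7: a[fast]=6≠0 swap→a[3]=6, slow++,fast++
slow=4 fast=8: a[fast]=9≠0 swap→a[4]=9, slow++,fast++
slow=5 fast=9: a[fast]=0, fast++
slow=5 fast=10: a[fast]=3≠0 swap→a[5]=3, slow++,fast++
slow=6 fast=11: a[fast]=0, fast++
slow=6 fast=12: a[fast]=9≠0 swap→a[6]=9, slow++,fast++
slow=7 fast=13: a[fast]=0, fast++
slow=7 fast=14: a[fast]=0, fast++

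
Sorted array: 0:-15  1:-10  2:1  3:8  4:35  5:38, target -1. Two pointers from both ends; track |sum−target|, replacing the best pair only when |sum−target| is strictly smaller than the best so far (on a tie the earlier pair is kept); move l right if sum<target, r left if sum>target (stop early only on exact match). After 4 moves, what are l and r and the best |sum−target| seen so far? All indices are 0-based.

l=0 r=5: -15+38=23 d=24 *, r--
l=0 r=4: -15+35=20 d=21 *, r--
l=0 r=3: -15+8=-7 d=6 *, l++
l=1 r=3: -10+8=-2 d=1 *, l++

l=2, r=3, best |Δ|=1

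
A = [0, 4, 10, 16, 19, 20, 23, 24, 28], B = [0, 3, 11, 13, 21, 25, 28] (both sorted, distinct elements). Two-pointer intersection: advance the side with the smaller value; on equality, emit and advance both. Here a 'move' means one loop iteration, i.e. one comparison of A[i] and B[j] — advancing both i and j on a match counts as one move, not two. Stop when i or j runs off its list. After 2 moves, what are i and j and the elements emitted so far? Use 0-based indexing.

i=1, j=2, emitted=[0]

[i=0,j=0] 0==0 emit → i++,j++
[i=1,j=1] 4>3 → j++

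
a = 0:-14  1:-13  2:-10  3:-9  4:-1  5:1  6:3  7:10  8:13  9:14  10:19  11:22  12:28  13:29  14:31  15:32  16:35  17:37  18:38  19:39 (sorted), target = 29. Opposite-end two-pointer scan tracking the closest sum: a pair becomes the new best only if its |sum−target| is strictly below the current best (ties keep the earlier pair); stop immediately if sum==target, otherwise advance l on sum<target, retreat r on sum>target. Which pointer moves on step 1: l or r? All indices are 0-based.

l

l=0 r=19: -14+39=25 d=4 *, l++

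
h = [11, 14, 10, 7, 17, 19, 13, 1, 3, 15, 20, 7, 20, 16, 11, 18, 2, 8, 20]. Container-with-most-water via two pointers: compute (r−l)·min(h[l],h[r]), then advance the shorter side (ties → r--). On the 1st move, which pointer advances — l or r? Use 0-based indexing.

l

[0,18] min(11,20)*18=198 best=198 * → l++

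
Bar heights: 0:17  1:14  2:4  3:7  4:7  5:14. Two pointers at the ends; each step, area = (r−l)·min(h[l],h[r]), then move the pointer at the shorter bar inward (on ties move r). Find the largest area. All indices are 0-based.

max area = 70

l=0 r=5: min(17,14)*5=70 best=70 *, r--
l=0 r=4: min(17,7)*4=28 best=70, r--
l=0 r=3: min(17,7)*3=21 best=70, r--
l=0 r=2: min(17,4)*2=8 best=70, r--
l=0 r=1: min(17,14)*1=14 best=70, r--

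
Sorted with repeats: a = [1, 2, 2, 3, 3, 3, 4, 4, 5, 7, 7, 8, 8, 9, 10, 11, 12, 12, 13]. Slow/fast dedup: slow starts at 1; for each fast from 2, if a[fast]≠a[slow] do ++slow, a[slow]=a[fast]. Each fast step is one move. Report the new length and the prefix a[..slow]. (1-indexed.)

(s=1,f=2) a[fast]=2≠a[slow]=1 write a[2]=2 → slow++,fast++
(s=2,f=3) a[fast]=2=a[slow] dup → fast++
(s=2,f=4) a[fast]=3≠a[slow]=2 write a[3]=3 → slow++,fast++
(s=3,f=5) a[fast]=3=a[slow] dup → fast++
(s=3,f=6) a[fast]=3=a[slow] dup → fast++
(s=3,f=7) a[fast]=4≠a[slow]=3 write a[4]=4 → slow++,fast++
(s=4,f=8) a[fast]=4=a[slow] dup → fast++
(s=4,f=9) a[fast]=5≠a[slow]=4 write a[5]=5 → slow++,fast++
(s=5,f=10) a[fast]=7≠a[slow]=5 write a[6]=7 → slow++,fast++
(s=6,f=11) a[fast]=7=a[slow] dup → fast++
(s=6,f=12) a[fast]=8≠a[slow]=7 write a[7]=8 → slow++,fast++
(s=7,f=13) a[fast]=8=a[slow] dup → fast++
(s=7,f=14) a[fast]=9≠a[slow]=8 write a[8]=9 → slow++,fast++
(s=8,f=15) a[fast]=10≠a[slow]=9 write a[9]=10 → slow++,fast++
(s=9,f=16) a[fast]=11≠a[slow]=10 write a[10]=11 → slow++,fast++
(s=10,f=17) a[fast]=12≠a[slow]=11 write a[11]=12 → slow++,fast++
(s=11,f=18) a[fast]=12=a[slow] dup → fast++
(s=11,f=19) a[fast]=13≠a[slow]=12 write a[12]=13 → slow++,fast++

length 12; prefix = [1, 2, 3, 4, 5, 7, 8, 9, 10, 11, 12, 13]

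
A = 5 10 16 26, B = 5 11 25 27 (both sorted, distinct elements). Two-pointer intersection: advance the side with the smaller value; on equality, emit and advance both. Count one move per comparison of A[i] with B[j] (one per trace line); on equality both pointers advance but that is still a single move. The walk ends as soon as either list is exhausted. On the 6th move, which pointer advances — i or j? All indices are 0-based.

i

i=0 j=0: 5==5 emit, i++,j++
i=1 j=1: 10<11, i++
i=2 j=1: 16>11, j++
i=2 j=2: 16<25, i++
i=3 j=2: 26>25, j++
i=3 j=3: 26<27, i++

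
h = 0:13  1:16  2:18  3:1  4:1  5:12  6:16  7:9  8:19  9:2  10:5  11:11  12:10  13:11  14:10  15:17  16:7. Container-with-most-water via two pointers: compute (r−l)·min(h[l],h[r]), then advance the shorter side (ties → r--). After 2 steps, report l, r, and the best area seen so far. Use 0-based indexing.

l=1, r=15, best area=195

[0,16] min(13,7)*16=112 best=112 * → r--
[0,15] min(13,17)*15=195 best=195 * → l++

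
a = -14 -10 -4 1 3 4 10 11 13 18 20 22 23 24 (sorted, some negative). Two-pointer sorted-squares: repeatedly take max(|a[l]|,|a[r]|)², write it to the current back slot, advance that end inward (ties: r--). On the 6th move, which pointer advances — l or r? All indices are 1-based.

l=1 r=14: |-14|<=|24| out[14]=576, r--
l=1 r=13: |-14|<=|23| out[13]=529, r--
l=1 r=12: |-14|<=|22| out[12]=484, r--
l=1 r=11: |-14|<=|20| out[11]=400, r--
l=1 r=10: |-14|<=|18| out[10]=324, r--
l=1 r=9: |-14|>|13| out[9]=196, l++

l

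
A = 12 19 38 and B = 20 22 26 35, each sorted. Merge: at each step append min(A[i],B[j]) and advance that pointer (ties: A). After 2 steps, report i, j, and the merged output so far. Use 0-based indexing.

[i=0,j=0] A[i]=12<=B[j]=20 take 12 → i++
[i=1,j=0] A[i]=19<=B[j]=20 take 19 → i++

i=2, j=0, merged so far=[12, 19]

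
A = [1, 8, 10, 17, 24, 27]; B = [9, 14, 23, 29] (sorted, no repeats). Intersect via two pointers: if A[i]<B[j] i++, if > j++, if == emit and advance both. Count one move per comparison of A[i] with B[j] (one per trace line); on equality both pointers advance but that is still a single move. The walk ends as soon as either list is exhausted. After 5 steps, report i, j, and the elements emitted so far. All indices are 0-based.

i=3, j=2, emitted=[]

i=0 j=0: 1<9, i++
i=1 j=0: 8<9, i++
i=2 j=0: 10>9, j++
i=2 j=1: 10<14, i++
i=3 j=1: 17>14, j++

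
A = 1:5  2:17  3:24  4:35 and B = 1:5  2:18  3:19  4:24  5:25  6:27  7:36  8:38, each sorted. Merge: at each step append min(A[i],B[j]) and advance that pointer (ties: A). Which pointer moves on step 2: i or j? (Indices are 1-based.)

[i=1,j=1] A[i]=5<=B[j]=5 take 5 → i++
[i=2,j=1] A[i]=17>B[j]=5 take 5 → j++

j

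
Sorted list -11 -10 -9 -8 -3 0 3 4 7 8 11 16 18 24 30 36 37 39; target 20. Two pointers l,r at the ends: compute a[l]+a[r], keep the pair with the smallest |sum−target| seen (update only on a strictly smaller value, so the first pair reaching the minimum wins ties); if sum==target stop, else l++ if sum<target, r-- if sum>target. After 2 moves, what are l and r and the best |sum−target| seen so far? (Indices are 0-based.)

[0,17] -11+39=28 d=8 * → r--
[0,16] -11+37=26 d=6 * → r--

l=0, r=15, best |Δ|=6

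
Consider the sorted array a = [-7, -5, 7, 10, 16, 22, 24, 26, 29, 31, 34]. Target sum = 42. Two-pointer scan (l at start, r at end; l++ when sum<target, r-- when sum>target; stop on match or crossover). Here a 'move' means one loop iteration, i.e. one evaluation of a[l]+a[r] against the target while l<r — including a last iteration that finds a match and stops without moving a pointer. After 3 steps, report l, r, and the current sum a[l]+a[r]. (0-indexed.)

l=3, r=10, sum=44

l=0 r=10: -7+34=27 <42, l++
l=1 r=10: -5+34=29 <42, l++
l=2 r=10: 7+34=41 <42, l++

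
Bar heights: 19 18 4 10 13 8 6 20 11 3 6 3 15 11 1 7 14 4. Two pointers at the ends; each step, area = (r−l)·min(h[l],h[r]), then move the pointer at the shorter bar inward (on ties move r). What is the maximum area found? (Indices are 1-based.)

max area = 224

l=1 r=18: min(19,4)*17=68 best=68 *, r--
l=1 r=17: min(19,14)*16=224 best=224 *, r--
l=1 r=16: min(19,7)*15=105 best=224, r--
l=1 r=15: min(19,1)*14=14 best=224, r--
l=1 r=14: min(19,11)*13=143 best=224, r--
l=1 r=13: min(19,15)*12=180 best=224, r--
l=1 r=12: min(19,3)*11=33 best=224, r--
l=1 r=11: min(19,6)*10=60 best=224, r--
l=1 r=10: min(19,3)*9=27 best=224, r--
l=1 r=9: min(19,11)*8=88 best=224, r--
l=1 r=8: min(19,20)*7=133 best=224, l++
l=2 r=8: min(18,20)*6=108 best=224, l++
l=3 r=8: min(4,20)*5=20 best=224, l++
l=4 r=8: min(10,20)*4=40 best=224, l++
l=5 r=8: min(13,20)*3=39 best=224, l++
l=6 r=8: min(8,20)*2=16 best=224, l++
l=7 r=8: min(6,20)*1=6 best=224, l++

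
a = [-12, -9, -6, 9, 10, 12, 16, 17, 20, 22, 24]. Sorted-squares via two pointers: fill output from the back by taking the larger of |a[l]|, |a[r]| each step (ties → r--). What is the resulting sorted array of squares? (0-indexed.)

[36, 81, 81, 100, 144, 144, 256, 289, 400, 484, 576]

l=0 r=10: |-12|<=|24| out[10]=576, r--
l=0 r=9: |-12|<=|22| out[9]=484, r--
l=0 r=8: |-12|<=|20| out[8]=400, r--
l=0 r=7: |-12|<=|17| out[7]=289, r--
l=0 r=6: |-12|<=|16| out[6]=256, r--
l=0 r=5: |-12|<=|12| out[5]=144, r--
l=0 r=4: |-12|>|10| out[4]=144, l++
l=1 r=4: |-9|<=|10| out[3]=100, r--
l=1 r=3: |-9|<=|9| out[2]=81, r--
l=1 r=2: |-9|>|-6| out[1]=81, l++
l=2 r=2: |-6|<=|-6| out[0]=36, r--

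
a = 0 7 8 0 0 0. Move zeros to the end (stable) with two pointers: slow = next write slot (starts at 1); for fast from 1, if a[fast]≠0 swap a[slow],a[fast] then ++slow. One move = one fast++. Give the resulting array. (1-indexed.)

slow=1 fast=1: a[fast]=0, fast++
slow=1 fast=2: a[fast]=7≠0 swap→a[1]=7, slow++,fast++
slow=2 fast=3: a[fast]=8≠0 swap→a[2]=8, slow++,fast++
slow=3 fast=4: a[fast]=0, fast++
slow=3 fast=5: a[fast]=0, fast++
slow=3 fast=6: a[fast]=0, fast++

[7, 8, 0, 0, 0, 0]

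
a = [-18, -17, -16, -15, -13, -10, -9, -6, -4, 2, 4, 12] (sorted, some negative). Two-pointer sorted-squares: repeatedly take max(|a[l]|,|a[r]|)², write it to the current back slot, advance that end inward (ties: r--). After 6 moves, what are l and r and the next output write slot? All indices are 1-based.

l=6, r=11, next write slot=6

[1,12] |-18|>|12| out[12]=324 → l++
[2,12] |-17|>|12| out[11]=289 → l++
[3,12] |-16|>|12| out[10]=256 → l++
[4,12] |-15|>|12| out[9]=225 → l++
[5,12] |-13|>|12| out[8]=169 → l++
[6,12] |-10|<=|12| out[7]=144 → r--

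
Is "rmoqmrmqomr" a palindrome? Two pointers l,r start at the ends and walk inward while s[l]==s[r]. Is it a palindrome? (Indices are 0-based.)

l=0 r=10: 'r'=='r', l++,r--
l=1 r=9: 'm'=='m', l++,r--
l=2 r=8: 'o'=='o', l++,r--
l=3 r=7: 'q'=='q', l++,r--
l=4 r=6: 'm'=='m', l++,r--

palindrome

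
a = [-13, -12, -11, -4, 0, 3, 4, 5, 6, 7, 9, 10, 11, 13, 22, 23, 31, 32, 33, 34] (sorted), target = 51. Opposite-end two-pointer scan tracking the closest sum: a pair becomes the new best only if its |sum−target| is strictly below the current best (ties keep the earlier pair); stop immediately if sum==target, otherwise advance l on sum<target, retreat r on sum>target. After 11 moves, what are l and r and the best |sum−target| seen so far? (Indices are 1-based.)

[1,20] -13+34=21 d=30 * → l++
[2,20] -12+34=22 d=29 * → l++
[3,20] -11+34=23 d=28 * → l++
[4,20] -4+34=30 d=21 * → l++
[5,20] 0+34=34 d=17 * → l++
[6,20] 3+34=37 d=14 * → l++
[7,20] 4+34=38 d=13 * → l++
[8,20] 5+34=39 d=12 * → l++
[9,20] 6+34=40 d=11 * → l++
[10,20] 7+34=41 d=10 * → l++
[11,20] 9+34=43 d=8 * → l++

l=12, r=20, best |Δ|=8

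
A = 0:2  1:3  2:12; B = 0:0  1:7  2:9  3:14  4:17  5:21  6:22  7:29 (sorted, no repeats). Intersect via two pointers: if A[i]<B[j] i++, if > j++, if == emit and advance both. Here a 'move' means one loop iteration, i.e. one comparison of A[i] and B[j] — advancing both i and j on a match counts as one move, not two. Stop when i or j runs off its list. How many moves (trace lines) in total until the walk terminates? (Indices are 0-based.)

6 moves

[i=0,j=0] 2>0 → j++
[i=0,j=1] 2<7 → i++
[i=1,j=1] 3<7 → i++
[i=2,j=1] 12>7 → j++
[i=2,j=2] 12>9 → j++
[i=2,j=3] 12<14 → i++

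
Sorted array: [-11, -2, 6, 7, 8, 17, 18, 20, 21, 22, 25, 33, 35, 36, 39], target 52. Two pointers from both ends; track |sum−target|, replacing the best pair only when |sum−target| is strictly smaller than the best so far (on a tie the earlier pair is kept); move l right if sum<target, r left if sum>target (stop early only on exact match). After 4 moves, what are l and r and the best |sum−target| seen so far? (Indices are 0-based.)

l=4, r=14, best |Δ|=6

l=0 r=14: -11+39=28 d=24 *, l++
l=1 r=14: -2+39=37 d=15 *, l++
l=2 r=14: 6+39=45 d=7 *, l++
l=3 r=14: 7+39=46 d=6 *, l++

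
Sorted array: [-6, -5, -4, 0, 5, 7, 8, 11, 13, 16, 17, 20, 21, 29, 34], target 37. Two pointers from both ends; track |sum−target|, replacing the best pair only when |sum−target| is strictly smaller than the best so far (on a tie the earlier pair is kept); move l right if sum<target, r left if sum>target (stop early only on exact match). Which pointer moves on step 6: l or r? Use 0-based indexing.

l

[0,14] -6+34=28 d=9 * → l++
[1,14] -5+34=29 d=8 * → l++
[2,14] -4+34=30 d=7 * → l++
[3,14] 0+34=34 d=3 * → l++
[4,14] 5+34=39 d=2 * → r--
[4,13] 5+29=34 d=3 → l++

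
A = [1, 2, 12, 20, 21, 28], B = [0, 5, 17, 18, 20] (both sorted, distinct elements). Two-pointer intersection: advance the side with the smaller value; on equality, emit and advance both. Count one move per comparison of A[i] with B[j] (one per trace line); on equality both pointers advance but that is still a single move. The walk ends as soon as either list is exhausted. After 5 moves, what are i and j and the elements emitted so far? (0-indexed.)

i=0 j=0: 1>0, j++
i=0 j=1: 1<5, i++
i=1 j=1: 2<5, i++
i=2 j=1: 12>5, j++
i=2 j=2: 12<17, i++

i=3, j=2, emitted=[]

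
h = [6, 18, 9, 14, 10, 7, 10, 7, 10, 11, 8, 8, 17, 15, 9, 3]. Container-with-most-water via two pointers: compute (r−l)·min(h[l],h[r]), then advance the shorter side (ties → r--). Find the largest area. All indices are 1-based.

max area = 187

l=1 r=16: min(6,3)*15=45 best=45 *, r--
l=1 r=15: min(6,9)*14=84 best=84 *, l++
l=2 r=15: min(18,9)*13=117 best=117 *, r--
l=2 r=14: min(18,15)*12=180 best=180 *, r--
l=2 r=13: min(18,17)*11=187 best=187 *, r--
l=2 r=12: min(18,8)*10=80 best=187, r--
l=2 r=11: min(18,8)*9=72 best=187, r--
l=2 r=10: min(18,11)*8=88 best=187, r--
l=2 r=9: min(18,10)*7=70 best=187, r--
l=2 r=8: min(18,7)*6=42 best=187, r--
l=2 r=7: min(18,10)*5=50 best=187, r--
l=2 r=6: min(18,7)*4=28 best=187, r--
l=2 r=5: min(18,10)*3=30 best=187, r--
l=2 r=4: min(18,14)*2=28 best=187, r--
l=2 r=3: min(18,9)*1=9 best=187, r--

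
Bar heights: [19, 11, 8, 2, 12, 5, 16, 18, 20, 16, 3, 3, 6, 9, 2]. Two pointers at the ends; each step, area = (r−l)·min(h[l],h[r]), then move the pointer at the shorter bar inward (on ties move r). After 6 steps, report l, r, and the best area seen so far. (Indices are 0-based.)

l=0, r=8, best area=144

l=0 r=14: min(19,2)*14=28 best=28 *, r--
l=0 r=13: min(19,9)*13=117 best=117 *, r--
l=0 r=12: min(19,6)*12=72 best=117, r--
l=0 r=11: min(19,3)*11=33 best=117, r--
l=0 r=10: min(19,3)*10=30 best=117, r--
l=0 r=9: min(19,16)*9=144 best=144 *, r--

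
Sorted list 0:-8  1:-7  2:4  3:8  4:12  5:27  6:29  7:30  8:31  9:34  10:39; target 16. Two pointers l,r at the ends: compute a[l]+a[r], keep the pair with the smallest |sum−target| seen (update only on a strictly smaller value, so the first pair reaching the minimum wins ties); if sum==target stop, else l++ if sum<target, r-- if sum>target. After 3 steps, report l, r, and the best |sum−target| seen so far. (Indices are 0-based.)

l=0, r=7, best |Δ|=7

[0,10] -8+39=31 d=15 * → r--
[0,9] -8+34=26 d=10 * → r--
[0,8] -8+31=23 d=7 * → r--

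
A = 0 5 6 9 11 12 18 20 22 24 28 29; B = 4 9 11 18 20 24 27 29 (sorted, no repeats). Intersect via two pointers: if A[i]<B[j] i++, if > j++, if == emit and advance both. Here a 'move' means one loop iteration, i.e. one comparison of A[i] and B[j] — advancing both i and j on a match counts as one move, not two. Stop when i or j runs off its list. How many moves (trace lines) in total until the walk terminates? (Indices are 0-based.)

14 moves

i=0 j=0: 0<4, i++
i=1 j=0: 5>4, j++
i=1 j=1: 5<9, i++
i=2 j=1: 6<9, i++
i=3 j=1: 9==9 emit, i++,j++
i=4 j=2: 11==11 emit, i++,j++
i=5 j=3: 12<18, i++
i=6 j=3: 18==18 emit, i++,j++
i=7 j=4: 20==20 emit, i++,j++
i=8 j=5: 22<24, i++
i=9 j=5: 24==24 emit, i++,j++
i=10 j=6: 28>27, j++
i=10 j=7: 28<29, i++
i=11 j=7: 29==29 emit, i++,j++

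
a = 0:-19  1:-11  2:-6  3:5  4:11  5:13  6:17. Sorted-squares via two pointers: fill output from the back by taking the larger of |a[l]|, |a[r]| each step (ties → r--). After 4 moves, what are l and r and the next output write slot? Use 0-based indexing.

l=1, r=3, next write slot=2

l=0 r=6: |-19|>|17| out[6]=361, l++
l=1 r=6: |-11|<=|17| out[5]=289, r--
l=1 r=5: |-11|<=|13| out[4]=169, r--
l=1 r=4: |-11|<=|11| out[3]=121, r--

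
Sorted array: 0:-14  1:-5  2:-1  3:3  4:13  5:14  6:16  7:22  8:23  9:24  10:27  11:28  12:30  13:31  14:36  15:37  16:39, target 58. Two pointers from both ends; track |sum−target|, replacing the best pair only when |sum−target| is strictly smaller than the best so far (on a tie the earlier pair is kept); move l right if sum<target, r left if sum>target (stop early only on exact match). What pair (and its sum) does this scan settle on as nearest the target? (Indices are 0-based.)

l=0 r=16: -14+39=25 d=33 *, l++
l=1 r=16: -5+39=34 d=24 *, l++
l=2 r=16: -1+39=38 d=20 *, l++
l=3 r=16: 3+39=42 d=16 *, l++
l=4 r=16: 13+39=52 d=6 *, l++
l=5 r=16: 14+39=53 d=5 *, l++
l=6 r=16: 16+39=55 d=3 *, l++
l=7 r=16: 22+39=61 d=3, r--
l=7 r=15: 22+37=59 d=1 *, r--
l=7 r=14: 22+36=58 d=0 *, stop

pair (22, 36) with sum 58 (|Δ|=0)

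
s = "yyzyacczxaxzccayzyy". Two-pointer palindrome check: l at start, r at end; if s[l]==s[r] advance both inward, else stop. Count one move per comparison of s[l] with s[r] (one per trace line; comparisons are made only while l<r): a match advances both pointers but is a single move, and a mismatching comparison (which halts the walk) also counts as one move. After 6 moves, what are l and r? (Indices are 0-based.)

l=6, r=12

l=0 r=18: 'y'=='y', l++,r--
l=1 r=17: 'y'=='y', l++,r--
l=2 r=16: 'z'=='z', l++,r--
l=3 r=15: 'y'=='y', l++,r--
l=4 r=14: 'a'=='a', l++,r--
l=5 r=13: 'c'=='c', l++,r--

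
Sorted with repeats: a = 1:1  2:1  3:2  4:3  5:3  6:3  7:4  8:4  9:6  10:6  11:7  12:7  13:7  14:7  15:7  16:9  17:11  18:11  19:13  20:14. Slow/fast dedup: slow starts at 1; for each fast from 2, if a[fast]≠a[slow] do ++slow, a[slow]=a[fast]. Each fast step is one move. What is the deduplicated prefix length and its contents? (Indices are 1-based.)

(s=1,f=2) a[fast]=1=a[slow] dup → fast++
(s=1,f=3) a[fast]=2≠a[slow]=1 write a[2]=2 → slow++,fast++
(s=2,f=4) a[fast]=3≠a[slow]=2 write a[3]=3 → slow++,fast++
(s=3,f=5) a[fast]=3=a[slow] dup → fast++
(s=3,f=6) a[fast]=3=a[slow] dup → fast++
(s=3,f=7) a[fast]=4≠a[slow]=3 write a[4]=4 → slow++,fast++
(s=4,f=8) a[fast]=4=a[slow] dup → fast++
(s=4,f=9) a[fast]=6≠a[slow]=4 write a[5]=6 → slow++,fast++
(s=5,f=10) a[fast]=6=a[slow] dup → fast++
(s=5,f=11) a[fast]=7≠a[slow]=6 write a[6]=7 → slow++,fast++
(s=6,f=12) a[fast]=7=a[slow] dup → fast++
(s=6,f=13) a[fast]=7=a[slow] dup → fast++
(s=6,f=14) a[fast]=7=a[slow] dup → fast++
(s=6,f=15) a[fast]=7=a[slow] dup → fast++
(s=6,f=16) a[fast]=9≠a[slow]=7 write a[7]=9 → slow++,fast++
(s=7,f=17) a[fast]=11≠a[slow]=9 write a[8]=11 → slow++,fast++
(s=8,f=18) a[fast]=11=a[slow] dup → fast++
(s=8,f=19) a[fast]=13≠a[slow]=11 write a[9]=13 → slow++,fast++
(s=9,f=20) a[fast]=14≠a[slow]=13 write a[10]=14 → slow++,fast++

length 10; prefix = [1, 2, 3, 4, 6, 7, 9, 11, 13, 14]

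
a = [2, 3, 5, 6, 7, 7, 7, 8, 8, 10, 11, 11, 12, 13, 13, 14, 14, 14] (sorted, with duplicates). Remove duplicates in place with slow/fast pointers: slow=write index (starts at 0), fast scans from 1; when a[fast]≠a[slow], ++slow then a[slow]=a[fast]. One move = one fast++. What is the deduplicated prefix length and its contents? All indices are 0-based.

length 11; prefix = [2, 3, 5, 6, 7, 8, 10, 11, 12, 13, 14]

(s=0,f=1) a[fast]=3≠a[slow]=2 write a[1]=3 → slow++,fast++
(s=1,f=2) a[fast]=5≠a[slow]=3 write a[2]=5 → slow++,fast++
(s=2,f=3) a[fast]=6≠a[slow]=5 write a[3]=6 → slow++,fast++
(s=3,f=4) a[fast]=7≠a[slow]=6 write a[4]=7 → slow++,fast++
(s=4,f=5) a[fast]=7=a[slow] dup → fast++
(s=4,f=6) a[fast]=7=a[slow] dup → fast++
(s=4,f=7) a[fast]=8≠a[slow]=7 write a[5]=8 → slow++,fast++
(s=5,f=8) a[fast]=8=a[slow] dup → fast++
(s=5,f=9) a[fast]=10≠a[slow]=8 write a[6]=10 → slow++,fast++
(s=6,f=10) a[fast]=11≠a[slow]=10 write a[7]=11 → slow++,fast++
(s=7,f=11) a[fast]=11=a[slow] dup → fast++
(s=7,f=12) a[fast]=12≠a[slow]=11 write a[8]=12 → slow++,fast++
(s=8,f=13) a[fast]=13≠a[slow]=12 write a[9]=13 → slow++,fast++
(s=9,f=14) a[fast]=13=a[slow] dup → fast++
(s=9,f=15) a[fast]=14≠a[slow]=13 write a[10]=14 → slow++,fast++
(s=10,f=16) a[fast]=14=a[slow] dup → fast++
(s=10,f=17) a[fast]=14=a[slow] dup → fast++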